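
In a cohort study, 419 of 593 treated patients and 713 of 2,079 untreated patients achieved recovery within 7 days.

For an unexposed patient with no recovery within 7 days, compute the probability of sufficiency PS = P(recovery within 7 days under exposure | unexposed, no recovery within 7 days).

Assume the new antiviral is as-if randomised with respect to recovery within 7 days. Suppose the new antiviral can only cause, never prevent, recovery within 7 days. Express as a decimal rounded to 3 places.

p₁ = P(outcome | exposed) = 419/593 = 0.70658
p₀ = P(outcome | unexposed) = 713/2079 = 0.34295
Under exogeneity and monotonicity, PS = (p₁ − p₀) / (1 − p₀).
PS = (0.70658 − 0.34295) / (1 − 0.34295) = 0.36362 / 0.65705 ≈ 0.5534

PS ≈ 0.553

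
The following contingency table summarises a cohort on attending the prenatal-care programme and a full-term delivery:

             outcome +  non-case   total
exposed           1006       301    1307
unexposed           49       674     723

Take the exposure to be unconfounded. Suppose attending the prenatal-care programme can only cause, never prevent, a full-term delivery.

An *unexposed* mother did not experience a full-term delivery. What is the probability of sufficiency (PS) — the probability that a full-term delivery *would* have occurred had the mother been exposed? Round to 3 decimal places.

PS ≈ 0.753

p₁ = P(outcome | exposed) = 1006/1307 = 0.7697
p₀ = P(outcome | unexposed) = 49/723 = 0.067773
Under exogeneity and monotonicity, PS = (p₁ − p₀)/(1 − p₀).
PS = (0.7697 − 0.067773) / 0.93223 ≈ 0.7530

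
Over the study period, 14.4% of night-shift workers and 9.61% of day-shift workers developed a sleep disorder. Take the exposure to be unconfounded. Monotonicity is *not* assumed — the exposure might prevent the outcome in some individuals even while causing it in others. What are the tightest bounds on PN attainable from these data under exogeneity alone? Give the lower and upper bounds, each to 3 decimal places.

p₁ = 0.144, p₀ = 0.0961.
Under exogeneity alone the bounds on PN are max{0,(p₁−p₀)/p₁} ≤ PN ≤ min{1,(1−p₀)/p₁}.
  lower = (p₁ − p₀)/p₁ = 0.0479 / 0.144 ≈ 0.3326
  upper = min{1, (1 − p₀)/p₁} = 0.9039 / 0.144 ≈ 6.2771 → capped at 1

0.333 ≤ PN ≤ 1.000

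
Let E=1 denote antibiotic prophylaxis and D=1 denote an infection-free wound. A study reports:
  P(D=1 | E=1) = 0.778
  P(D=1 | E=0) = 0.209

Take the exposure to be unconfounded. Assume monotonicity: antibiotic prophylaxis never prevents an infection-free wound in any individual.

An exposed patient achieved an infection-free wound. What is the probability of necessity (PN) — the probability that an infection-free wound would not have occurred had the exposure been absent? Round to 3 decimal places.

Let p₁ = 0.778, p₀ = 0.209.
Under exogeneity and monotonicity, PN = (p₁ − p₀) / p₁.
PN = (0.778 − 0.209) / 0.778 = 0.569 / 0.778 ≈ 0.7314

PN ≈ 0.731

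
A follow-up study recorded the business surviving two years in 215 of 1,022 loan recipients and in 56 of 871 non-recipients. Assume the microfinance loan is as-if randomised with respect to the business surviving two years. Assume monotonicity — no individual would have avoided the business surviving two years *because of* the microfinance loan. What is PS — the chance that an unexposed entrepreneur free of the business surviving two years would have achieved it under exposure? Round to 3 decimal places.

PS ≈ 0.156

p₁ = P(outcome | exposed) = 215/1022 = 0.21037
p₀ = P(outcome | unexposed) = 56/871 = 0.064294
Under exogeneity and monotonicity, PS = (p₁ − p₀) / (1 − p₀).
PS = (0.21037 − 0.064294) / (1 − 0.064294) = 0.14608 / 0.93571 ≈ 0.1561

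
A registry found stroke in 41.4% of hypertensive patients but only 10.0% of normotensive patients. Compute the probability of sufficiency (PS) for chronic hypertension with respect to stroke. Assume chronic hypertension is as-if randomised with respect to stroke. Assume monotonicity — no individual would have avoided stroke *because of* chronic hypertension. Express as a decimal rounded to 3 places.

PS ≈ 0.349

p₁ = 0.414, p₀ = 0.1.
Under exogeneity and monotonicity, PS = (p₁ − p₀) / (1 − p₀).
PS = (0.414 − 0.1) / (1 − 0.1) = 0.314 / 0.9 ≈ 0.3489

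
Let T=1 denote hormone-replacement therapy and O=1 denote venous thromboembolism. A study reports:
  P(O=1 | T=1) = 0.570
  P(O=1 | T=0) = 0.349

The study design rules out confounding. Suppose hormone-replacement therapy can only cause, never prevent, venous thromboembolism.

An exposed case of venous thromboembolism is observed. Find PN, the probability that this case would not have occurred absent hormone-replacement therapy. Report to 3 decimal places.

Let p₁ = 0.57, p₀ = 0.349.
Under exogeneity and monotonicity, PN = (p₁ − p₀) / p₁.
PN = (0.57 − 0.349) / 0.57 = 0.221 / 0.57 ≈ 0.3877

PN ≈ 0.388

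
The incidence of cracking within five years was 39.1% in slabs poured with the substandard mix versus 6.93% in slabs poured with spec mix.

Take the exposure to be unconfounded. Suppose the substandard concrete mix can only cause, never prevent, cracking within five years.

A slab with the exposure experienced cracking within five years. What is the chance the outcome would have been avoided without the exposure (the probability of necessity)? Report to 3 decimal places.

PN ≈ 0.823

p₁ = 0.391, p₀ = 0.0693.
Under exogeneity and monotonicity, PN = (p₁ − p₀) / p₁.
PN = (0.391 − 0.0693) / 0.391 = 0.3217 / 0.391 ≈ 0.8228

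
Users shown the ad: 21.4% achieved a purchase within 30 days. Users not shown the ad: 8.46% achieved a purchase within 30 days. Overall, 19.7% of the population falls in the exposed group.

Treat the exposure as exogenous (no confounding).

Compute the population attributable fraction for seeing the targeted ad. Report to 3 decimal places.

p₁ = 0.214, p₀ = 0.0846.
Overall risk P(Y=1) = π·p₁ + (1−π)·p₀ = 0.197×0.214 + 0.803×0.0846 = 0.11009.
Under exogeneity, PAF = [P(Y=1) − p₀] / P(Y=1).
PAF = (0.11009 − 0.0846) / 0.11009 ≈ 0.2316

PAF ≈ 0.232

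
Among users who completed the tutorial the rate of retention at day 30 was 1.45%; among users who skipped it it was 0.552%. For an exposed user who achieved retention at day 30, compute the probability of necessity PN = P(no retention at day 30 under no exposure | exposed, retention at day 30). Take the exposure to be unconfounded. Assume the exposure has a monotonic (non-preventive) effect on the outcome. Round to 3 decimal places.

p₁ = 0.0145, p₀ = 0.00552.
Under exogeneity and monotonicity, PN = (p₁ − p₀) / p₁.
PN = (0.0145 − 0.00552) / 0.0145 = 0.00898 / 0.0145 ≈ 0.6193

PN ≈ 0.619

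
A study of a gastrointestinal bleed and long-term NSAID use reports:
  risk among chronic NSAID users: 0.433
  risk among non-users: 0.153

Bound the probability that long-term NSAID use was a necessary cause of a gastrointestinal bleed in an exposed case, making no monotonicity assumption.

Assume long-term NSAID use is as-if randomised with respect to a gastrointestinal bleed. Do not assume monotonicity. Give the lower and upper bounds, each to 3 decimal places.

Let p₁ = 0.433, p₀ = 0.153.
Under exogeneity alone the bounds on PN are max{0,(p₁−p₀)/p₁} ≤ PN ≤ min{1,(1−p₀)/p₁}.
  lower = (p₁ − p₀)/p₁ = 0.28 / 0.433 ≈ 0.6467
  upper = min{1, (1 − p₀)/p₁} = 0.847 / 0.433 ≈ 1.9561 → capped at 1

0.647 ≤ PN ≤ 1.000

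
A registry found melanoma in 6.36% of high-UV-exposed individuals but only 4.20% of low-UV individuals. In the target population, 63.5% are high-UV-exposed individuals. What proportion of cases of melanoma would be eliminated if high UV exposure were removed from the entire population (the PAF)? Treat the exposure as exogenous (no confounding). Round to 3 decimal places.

p₁ = 0.0636, p₀ = 0.042.
Overall risk P(Y=1) = π·p₁ + (1−π)·p₀ = 0.635×0.0636 + 0.365×0.042 = 0.055716.
Under exogeneity, PAF = [P(Y=1) − p₀] / P(Y=1).
PAF = (0.055716 − 0.042) / 0.055716 ≈ 0.2462

PAF ≈ 0.246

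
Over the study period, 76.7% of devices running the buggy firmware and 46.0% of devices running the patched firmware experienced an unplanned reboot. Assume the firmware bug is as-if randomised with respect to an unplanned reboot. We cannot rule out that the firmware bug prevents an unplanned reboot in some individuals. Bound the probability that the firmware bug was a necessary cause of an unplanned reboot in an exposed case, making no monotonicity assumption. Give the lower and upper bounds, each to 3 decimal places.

0.400 ≤ PN ≤ 0.704

p₁ = 0.767, p₀ = 0.46.
Under exogeneity alone the bounds on PN are max{0,(p₁−p₀)/p₁} ≤ PN ≤ min{1,(1−p₀)/p₁}.
  lower = (p₁ − p₀)/p₁ = 0.307 / 0.767 ≈ 0.4003
  upper = min{1, (1 − p₀)/p₁} = 0.54 / 0.767 ≈ 0.7040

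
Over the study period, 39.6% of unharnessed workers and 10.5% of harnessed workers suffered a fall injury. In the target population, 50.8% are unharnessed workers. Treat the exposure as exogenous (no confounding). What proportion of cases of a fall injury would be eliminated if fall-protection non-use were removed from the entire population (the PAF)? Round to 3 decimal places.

p₁ = 0.396, p₀ = 0.105.
Overall risk P(Y=1) = π·p₁ + (1−π)·p₀ = 0.508×0.396 + 0.492×0.105 = 0.25283.
Under exogeneity, PAF = [P(Y=1) − p₀] / P(Y=1).
PAF = (0.25283 − 0.105) / 0.25283 ≈ 0.5847

PAF ≈ 0.585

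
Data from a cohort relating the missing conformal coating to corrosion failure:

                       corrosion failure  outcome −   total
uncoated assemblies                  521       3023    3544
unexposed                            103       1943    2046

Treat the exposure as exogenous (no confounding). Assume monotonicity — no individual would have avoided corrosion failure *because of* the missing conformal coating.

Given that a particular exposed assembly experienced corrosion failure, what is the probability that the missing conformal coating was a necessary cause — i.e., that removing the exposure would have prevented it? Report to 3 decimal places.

p₁ = P(outcome | exposed) = 521/3544 = 0.14701
p₀ = P(outcome | unexposed) = 103/2046 = 0.050342
Under exogeneity and monotonicity, PN = (p₁ − p₀) / p₁.
PN = (0.14701 − 0.050342) / 0.14701 = 0.096667 / 0.14701 ≈ 0.6576

PN ≈ 0.658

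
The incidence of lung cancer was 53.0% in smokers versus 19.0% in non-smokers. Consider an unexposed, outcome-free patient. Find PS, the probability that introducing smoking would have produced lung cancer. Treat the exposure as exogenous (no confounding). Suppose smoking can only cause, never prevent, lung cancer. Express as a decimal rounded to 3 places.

p₁ = 0.53, p₀ = 0.19.
Under exogeneity and monotonicity, PS = (p₁ − p₀) / (1 − p₀).
PS = (0.53 − 0.19) / (1 − 0.19) = 0.34 / 0.81 ≈ 0.4198

PS ≈ 0.420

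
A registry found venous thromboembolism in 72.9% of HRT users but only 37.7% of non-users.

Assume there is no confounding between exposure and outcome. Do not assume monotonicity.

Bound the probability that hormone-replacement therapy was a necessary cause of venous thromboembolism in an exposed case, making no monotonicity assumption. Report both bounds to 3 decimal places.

p₁ = 0.729, p₀ = 0.377.
Under exogeneity alone the bounds on PN are max{0,(p₁−p₀)/p₁} ≤ PN ≤ min{1,(1−p₀)/p₁}.
  lower = (p₁ − p₀)/p₁ = 0.352 / 0.729 ≈ 0.4829
  upper = min{1, (1 − p₀)/p₁} = 0.623 / 0.729 ≈ 0.8546

0.483 ≤ PN ≤ 0.855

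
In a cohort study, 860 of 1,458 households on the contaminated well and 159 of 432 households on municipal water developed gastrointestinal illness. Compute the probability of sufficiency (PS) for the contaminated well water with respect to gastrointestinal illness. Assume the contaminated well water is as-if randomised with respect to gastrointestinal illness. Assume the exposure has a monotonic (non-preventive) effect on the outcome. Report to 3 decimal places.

PS ≈ 0.351

p₁ = P(outcome | exposed) = 860/1458 = 0.58985
p₀ = P(outcome | unexposed) = 159/432 = 0.36806
Under exogeneity and monotonicity, PS = (p₁ − p₀) / (1 − p₀).
PS = (0.58985 − 0.36806) / (1 − 0.36806) = 0.22179 / 0.63194 ≈ 0.3510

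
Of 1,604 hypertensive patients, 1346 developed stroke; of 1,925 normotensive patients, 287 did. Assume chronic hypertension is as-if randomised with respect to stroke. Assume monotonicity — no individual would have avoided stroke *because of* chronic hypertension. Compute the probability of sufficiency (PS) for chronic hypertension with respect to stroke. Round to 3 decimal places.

p₁ = P(outcome | exposed) = 1346/1604 = 0.83915
p₀ = P(outcome | unexposed) = 287/1925 = 0.14909
Under exogeneity and monotonicity, PS = (p₁ − p₀) / (1 − p₀).
PS = (0.83915 − 0.14909) / (1 − 0.14909) = 0.69006 / 0.85091 ≈ 0.8110

PS ≈ 0.811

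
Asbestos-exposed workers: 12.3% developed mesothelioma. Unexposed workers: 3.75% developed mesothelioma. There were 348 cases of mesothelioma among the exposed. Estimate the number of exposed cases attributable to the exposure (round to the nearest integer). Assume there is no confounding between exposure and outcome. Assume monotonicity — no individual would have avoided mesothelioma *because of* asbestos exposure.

p₁ = 0.123, p₀ = 0.0375.
PN = (p₁ − p₀)/p₁ = (0.123 − 0.0375) / 0.123 ≈ 0.69512.
Attributable cases ≈ PN × (exposed cases) = 0.69512 × 348 ≈ 241.90.

about 242 cases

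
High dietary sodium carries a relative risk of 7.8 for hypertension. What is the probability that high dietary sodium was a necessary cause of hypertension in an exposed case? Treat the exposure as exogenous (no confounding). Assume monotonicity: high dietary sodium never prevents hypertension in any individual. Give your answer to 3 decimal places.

Under exogeneity and monotonicity, PN = (RR − 1) / RR = 1 − 1/RR.
PN = (7.8 − 1) / 7.8 = 6.8 / 7.8 ≈ 0.8718

PN ≈ 0.872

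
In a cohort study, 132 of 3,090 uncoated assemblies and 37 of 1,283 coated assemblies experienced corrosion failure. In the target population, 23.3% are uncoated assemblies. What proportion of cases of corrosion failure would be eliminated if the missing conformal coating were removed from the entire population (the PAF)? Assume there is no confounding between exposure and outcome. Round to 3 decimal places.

p₁ = P(outcome | exposed) = 132/3090 = 0.042718
p₀ = P(outcome | unexposed) = 37/1283 = 0.028839
Overall risk P(Y=1) = π·p₁ + (1−π)·p₀ = 0.233×0.042718 + 0.767×0.028839 = 0.032073.
Under exogeneity, PAF = [P(Y=1) − p₀] / P(Y=1).
PAF = (0.032073 − 0.028839) / 0.032073 ≈ 0.1008

PAF ≈ 0.101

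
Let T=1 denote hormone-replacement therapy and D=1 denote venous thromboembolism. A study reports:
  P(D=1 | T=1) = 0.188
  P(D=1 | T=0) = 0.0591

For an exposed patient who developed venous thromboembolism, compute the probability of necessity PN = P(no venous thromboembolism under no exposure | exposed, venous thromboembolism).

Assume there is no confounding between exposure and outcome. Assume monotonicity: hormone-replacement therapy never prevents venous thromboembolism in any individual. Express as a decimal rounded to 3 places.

PN ≈ 0.686

Let p₁ = 0.188, p₀ = 0.0591.
Under exogeneity and monotonicity, PN = (p₁ − p₀) / p₁.
PN = (0.188 − 0.0591) / 0.188 = 0.1289 / 0.188 ≈ 0.6856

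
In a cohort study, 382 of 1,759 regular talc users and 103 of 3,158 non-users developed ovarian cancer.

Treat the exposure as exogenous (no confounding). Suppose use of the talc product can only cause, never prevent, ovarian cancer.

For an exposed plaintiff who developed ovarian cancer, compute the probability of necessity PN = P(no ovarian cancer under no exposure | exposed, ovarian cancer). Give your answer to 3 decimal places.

PN ≈ 0.850

p₁ = P(outcome | exposed) = 382/1759 = 0.21717
p₀ = P(outcome | unexposed) = 103/3158 = 0.032616
Under exogeneity and monotonicity, PN = (p₁ − p₀) / p₁.
PN = (0.21717 − 0.032616) / 0.21717 = 0.18455 / 0.21717 ≈ 0.8498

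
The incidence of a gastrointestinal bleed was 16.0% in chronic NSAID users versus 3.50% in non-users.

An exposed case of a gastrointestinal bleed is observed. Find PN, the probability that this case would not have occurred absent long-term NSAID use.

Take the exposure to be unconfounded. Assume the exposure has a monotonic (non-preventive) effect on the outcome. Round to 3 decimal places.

p₁ = 0.16, p₀ = 0.035.
Under exogeneity and monotonicity, PN = (p₁ − p₀) / p₁.
PN = (0.16 − 0.035) / 0.16 = 0.125 / 0.16 ≈ 0.7812

PN ≈ 0.781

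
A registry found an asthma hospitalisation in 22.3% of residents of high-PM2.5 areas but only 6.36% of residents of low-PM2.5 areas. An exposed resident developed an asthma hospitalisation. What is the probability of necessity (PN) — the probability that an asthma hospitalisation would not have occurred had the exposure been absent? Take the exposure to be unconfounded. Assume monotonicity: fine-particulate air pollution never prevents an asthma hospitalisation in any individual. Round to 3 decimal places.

PN ≈ 0.715

p₁ = 0.223, p₀ = 0.0636.
Under exogeneity and monotonicity, PN = (p₁ − p₀) / p₁.
PN = (0.223 − 0.0636) / 0.223 = 0.1594 / 0.223 ≈ 0.7148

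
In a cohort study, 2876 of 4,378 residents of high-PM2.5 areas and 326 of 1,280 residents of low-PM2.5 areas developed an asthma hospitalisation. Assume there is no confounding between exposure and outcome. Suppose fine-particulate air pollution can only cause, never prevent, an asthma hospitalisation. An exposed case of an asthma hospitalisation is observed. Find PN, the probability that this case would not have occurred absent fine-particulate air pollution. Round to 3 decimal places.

p₁ = P(outcome | exposed) = 2876/4378 = 0.65692
p₀ = P(outcome | unexposed) = 326/1280 = 0.25469
Under exogeneity and monotonicity, PN = (p₁ − p₀) / p₁.
PN = (0.65692 − 0.25469) / 0.65692 = 0.40223 / 0.65692 ≈ 0.6123

PN ≈ 0.612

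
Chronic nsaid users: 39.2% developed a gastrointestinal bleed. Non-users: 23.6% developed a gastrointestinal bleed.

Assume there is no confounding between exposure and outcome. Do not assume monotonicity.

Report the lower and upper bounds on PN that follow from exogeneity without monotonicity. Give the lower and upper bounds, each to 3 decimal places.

0.398 ≤ PN ≤ 1.000

p₁ = 0.392, p₀ = 0.236.
Under exogeneity alone the bounds on PN are max{0,(p₁−p₀)/p₁} ≤ PN ≤ min{1,(1−p₀)/p₁}.
  lower = (p₁ − p₀)/p₁ = 0.156 / 0.392 ≈ 0.3980
  upper = min{1, (1 − p₀)/p₁} = 0.764 / 0.392 ≈ 1.9490 → capped at 1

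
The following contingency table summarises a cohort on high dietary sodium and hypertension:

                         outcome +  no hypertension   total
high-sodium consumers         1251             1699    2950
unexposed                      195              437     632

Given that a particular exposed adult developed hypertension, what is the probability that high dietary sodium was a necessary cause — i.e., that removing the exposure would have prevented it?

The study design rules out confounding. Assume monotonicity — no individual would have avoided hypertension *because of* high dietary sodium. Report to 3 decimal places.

PN ≈ 0.272

p₁ = P(outcome | exposed) = 1251/2950 = 0.42407
p₀ = P(outcome | unexposed) = 195/632 = 0.30854
Under exogeneity and monotonicity, PN = (p₁ − p₀) / p₁.
PN = (0.42407 − 0.30854) / 0.42407 = 0.11552 / 0.42407 ≈ 0.2724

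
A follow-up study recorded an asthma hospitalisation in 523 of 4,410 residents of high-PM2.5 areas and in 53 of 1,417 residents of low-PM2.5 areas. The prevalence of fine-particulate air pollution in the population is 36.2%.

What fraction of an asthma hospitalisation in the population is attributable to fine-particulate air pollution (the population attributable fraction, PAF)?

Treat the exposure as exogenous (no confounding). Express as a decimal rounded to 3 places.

p₁ = P(outcome | exposed) = 523/4410 = 0.11859
p₀ = P(outcome | unexposed) = 53/1417 = 0.037403
Overall risk P(Y=1) = π·p₁ + (1−π)·p₀ = 0.362×0.11859 + 0.638×0.037403 = 0.066794.
Under exogeneity, PAF = [P(Y=1) − p₀] / P(Y=1).
PAF = (0.066794 − 0.037403) / 0.066794 ≈ 0.4400

PAF ≈ 0.440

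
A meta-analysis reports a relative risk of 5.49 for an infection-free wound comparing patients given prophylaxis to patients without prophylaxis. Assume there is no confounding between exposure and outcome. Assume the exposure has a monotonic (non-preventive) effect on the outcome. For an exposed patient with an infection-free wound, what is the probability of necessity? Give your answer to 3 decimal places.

Under exogeneity and monotonicity, PN = (RR − 1) / RR = 1 − 1/RR.
PN = (5.49 − 1) / 5.49 = 4.49 / 5.49 ≈ 0.8179

PN ≈ 0.818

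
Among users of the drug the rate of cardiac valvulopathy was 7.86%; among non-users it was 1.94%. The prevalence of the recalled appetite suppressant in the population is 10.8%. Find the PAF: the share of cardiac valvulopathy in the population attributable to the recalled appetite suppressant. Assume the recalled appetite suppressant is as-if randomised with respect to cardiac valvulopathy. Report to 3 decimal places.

PAF ≈ 0.248

p₁ = 0.0786, p₀ = 0.0194.
Overall risk P(Y=1) = π·p₁ + (1−π)·p₀ = 0.108×0.0786 + 0.892×0.0194 = 0.025794.
Under exogeneity, PAF = [P(Y=1) − p₀] / P(Y=1).
PAF = (0.025794 − 0.0194) / 0.025794 ≈ 0.2479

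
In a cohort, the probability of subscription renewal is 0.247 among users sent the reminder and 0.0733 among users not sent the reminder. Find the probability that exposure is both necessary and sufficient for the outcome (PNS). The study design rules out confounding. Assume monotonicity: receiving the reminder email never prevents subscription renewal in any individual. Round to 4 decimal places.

Let p₁ = 0.247, p₀ = 0.0733.
Under exogeneity and monotonicity, PNS = p₁ − p₀.
PNS = 0.247 − 0.0733 = 0.1737

PNS ≈ 0.1737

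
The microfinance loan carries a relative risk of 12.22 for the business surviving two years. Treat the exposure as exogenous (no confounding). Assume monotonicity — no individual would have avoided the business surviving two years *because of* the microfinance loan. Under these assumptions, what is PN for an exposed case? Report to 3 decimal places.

Under exogeneity and monotonicity, PN = (RR − 1) / RR = 1 − 1/RR.
PN = (12.22 − 1) / 12.22 = 11.22 / 12.22 ≈ 0.9182

PN ≈ 0.918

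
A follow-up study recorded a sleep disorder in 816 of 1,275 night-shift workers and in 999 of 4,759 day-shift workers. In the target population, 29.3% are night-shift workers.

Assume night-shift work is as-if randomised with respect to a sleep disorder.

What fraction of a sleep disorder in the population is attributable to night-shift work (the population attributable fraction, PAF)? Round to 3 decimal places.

p₁ = P(outcome | exposed) = 816/1275 = 0.64
p₀ = P(outcome | unexposed) = 999/4759 = 0.20992
Overall risk P(Y=1) = π·p₁ + (1−π)·p₀ = 0.293×0.64 + 0.707×0.20992 = 0.33593.
Under exogeneity, PAF = [P(Y=1) − p₀] / P(Y=1).
PAF = (0.33593 − 0.20992) / 0.33593 ≈ 0.3751

PAF ≈ 0.375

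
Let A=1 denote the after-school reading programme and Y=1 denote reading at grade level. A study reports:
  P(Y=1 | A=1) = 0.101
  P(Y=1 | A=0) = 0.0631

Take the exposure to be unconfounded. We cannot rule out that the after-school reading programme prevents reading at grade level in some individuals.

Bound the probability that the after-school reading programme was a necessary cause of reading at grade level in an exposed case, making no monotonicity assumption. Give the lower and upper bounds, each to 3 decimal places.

0.375 ≤ PN ≤ 1.000

Let p₁ = 0.101, p₀ = 0.0631.
Under exogeneity alone the bounds on PN are max{0,(p₁−p₀)/p₁} ≤ PN ≤ min{1,(1−p₀)/p₁}.
  lower = (p₁ − p₀)/p₁ = 0.0379 / 0.101 ≈ 0.3752
  upper = min{1, (1 − p₀)/p₁} = 0.9369 / 0.101 ≈ 9.2762 → capped at 1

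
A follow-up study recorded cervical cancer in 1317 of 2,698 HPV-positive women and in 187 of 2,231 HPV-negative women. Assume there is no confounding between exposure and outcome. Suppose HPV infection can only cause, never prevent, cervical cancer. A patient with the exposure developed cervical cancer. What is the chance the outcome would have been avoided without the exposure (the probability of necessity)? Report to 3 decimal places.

PN ≈ 0.828

p₁ = P(outcome | exposed) = 1317/2698 = 0.48814
p₀ = P(outcome | unexposed) = 187/2231 = 0.083819
Under exogeneity and monotonicity, PN = (p₁ − p₀) / p₁.
PN = (0.48814 − 0.083819) / 0.48814 = 0.40432 / 0.48814 ≈ 0.8283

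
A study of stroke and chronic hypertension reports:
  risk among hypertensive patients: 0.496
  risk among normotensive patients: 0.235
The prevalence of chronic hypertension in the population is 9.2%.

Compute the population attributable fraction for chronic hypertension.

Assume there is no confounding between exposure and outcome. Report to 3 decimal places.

PAF ≈ 0.093

Let p₁ = 0.496, p₀ = 0.235.
Overall risk P(Y=1) = π·p₁ + (1−π)·p₀ = 0.092×0.496 + 0.908×0.235 = 0.25901.
Under exogeneity, PAF = [P(Y=1) − p₀] / P(Y=1).
PAF = (0.25901 − 0.235) / 0.25901 ≈ 0.0927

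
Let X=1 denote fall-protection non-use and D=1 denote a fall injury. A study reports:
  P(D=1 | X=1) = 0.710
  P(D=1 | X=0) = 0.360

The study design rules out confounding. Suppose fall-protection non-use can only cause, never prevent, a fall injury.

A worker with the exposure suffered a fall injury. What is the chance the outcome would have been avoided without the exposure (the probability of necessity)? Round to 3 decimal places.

PN ≈ 0.493

Let p₁ = 0.71, p₀ = 0.36.
Under exogeneity and monotonicity, PN = (p₁ − p₀) / p₁.
PN = (0.71 − 0.36) / 0.71 = 0.35 / 0.71 ≈ 0.4930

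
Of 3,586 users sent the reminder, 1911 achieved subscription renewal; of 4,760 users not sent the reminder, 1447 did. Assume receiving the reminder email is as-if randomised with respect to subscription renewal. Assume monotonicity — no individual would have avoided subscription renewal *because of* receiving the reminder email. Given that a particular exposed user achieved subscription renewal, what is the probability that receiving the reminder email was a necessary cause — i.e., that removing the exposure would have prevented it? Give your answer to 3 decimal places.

PN ≈ 0.430

p₁ = P(outcome | exposed) = 1911/3586 = 0.53291
p₀ = P(outcome | unexposed) = 1447/4760 = 0.30399
Under exogeneity and monotonicity, PN = (p₁ − p₀) / p₁.
PN = (0.53291 − 0.30399) / 0.53291 = 0.22891 / 0.53291 ≈ 0.4296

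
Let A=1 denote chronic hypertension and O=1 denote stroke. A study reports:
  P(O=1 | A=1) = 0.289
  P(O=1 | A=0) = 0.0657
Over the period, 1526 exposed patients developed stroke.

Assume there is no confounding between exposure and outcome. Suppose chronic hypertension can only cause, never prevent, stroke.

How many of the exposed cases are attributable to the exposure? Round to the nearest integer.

Let p₁ = 0.289, p₀ = 0.0657.
PN = (p₁ − p₀)/p₁ = (0.289 − 0.0657) / 0.289 ≈ 0.77266.
Attributable cases ≈ PN × (exposed cases) = 0.77266 × 1526 ≈ 1179.09.

about 1179 cases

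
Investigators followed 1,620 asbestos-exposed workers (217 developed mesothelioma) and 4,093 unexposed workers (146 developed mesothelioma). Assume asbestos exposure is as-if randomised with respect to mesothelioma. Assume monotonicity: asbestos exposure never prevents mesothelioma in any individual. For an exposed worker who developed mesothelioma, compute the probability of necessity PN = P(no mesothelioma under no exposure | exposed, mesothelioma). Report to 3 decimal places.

p₁ = P(outcome | exposed) = 217/1620 = 0.13395
p₀ = P(outcome | unexposed) = 146/4093 = 0.035671
Under exogeneity and monotonicity, PN = (p₁ − p₀) / p₁.
PN = (0.13395 − 0.035671) / 0.13395 = 0.09828 / 0.13395 ≈ 0.7337

PN ≈ 0.734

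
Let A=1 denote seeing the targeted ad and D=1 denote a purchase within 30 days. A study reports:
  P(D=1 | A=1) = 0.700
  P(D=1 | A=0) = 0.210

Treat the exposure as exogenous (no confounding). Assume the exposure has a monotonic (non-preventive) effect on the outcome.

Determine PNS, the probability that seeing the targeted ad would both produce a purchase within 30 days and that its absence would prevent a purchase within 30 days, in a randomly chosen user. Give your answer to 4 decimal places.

Let p₁ = 0.7, p₀ = 0.21.
Under exogeneity and monotonicity, PNS = p₁ − p₀.
PNS = 0.7 − 0.21 = 0.49

PNS ≈ 0.4900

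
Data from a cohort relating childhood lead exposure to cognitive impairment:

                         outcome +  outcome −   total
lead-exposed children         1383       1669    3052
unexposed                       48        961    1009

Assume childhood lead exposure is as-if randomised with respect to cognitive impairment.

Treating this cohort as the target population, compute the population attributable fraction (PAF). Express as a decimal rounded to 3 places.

p₁ = P(outcome | exposed) = 1383/3052 = 0.45315
p₀ = P(outcome | unexposed) = 48/1009 = 0.047572
Exposure prevalence π = 3052/4061 = 0.75154; overall risk P(Y=1) = 0.35238.
Under exogeneity, PAF = [P(Y=1) − p₀]/P(Y=1).
PAF = (0.35238 − 0.047572) / 0.35238 ≈ 0.8650

PAF ≈ 0.865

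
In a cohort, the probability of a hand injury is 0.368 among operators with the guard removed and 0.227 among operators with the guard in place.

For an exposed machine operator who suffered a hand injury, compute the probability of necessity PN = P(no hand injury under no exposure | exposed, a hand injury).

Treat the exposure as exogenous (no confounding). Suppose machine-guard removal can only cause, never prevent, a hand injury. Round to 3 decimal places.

PN ≈ 0.383

Let p₁ = 0.368, p₀ = 0.227.
Under exogeneity and monotonicity, PN = (p₁ − p₀) / p₁.
PN = (0.368 − 0.227) / 0.368 = 0.141 / 0.368 ≈ 0.3832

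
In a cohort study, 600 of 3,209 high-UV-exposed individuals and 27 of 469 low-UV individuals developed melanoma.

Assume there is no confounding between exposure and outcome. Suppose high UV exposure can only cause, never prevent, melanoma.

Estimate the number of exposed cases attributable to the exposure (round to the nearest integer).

p₁ = P(outcome | exposed) = 600/3209 = 0.18697
p₀ = P(outcome | unexposed) = 27/469 = 0.057569
PN = (p₁ − p₀)/p₁ = (0.18697 − 0.057569) / 0.18697 ≈ 0.69210.
Attributable cases ≈ PN × (exposed cases) = 0.69210 × 600 ≈ 415.26.

about 415 cases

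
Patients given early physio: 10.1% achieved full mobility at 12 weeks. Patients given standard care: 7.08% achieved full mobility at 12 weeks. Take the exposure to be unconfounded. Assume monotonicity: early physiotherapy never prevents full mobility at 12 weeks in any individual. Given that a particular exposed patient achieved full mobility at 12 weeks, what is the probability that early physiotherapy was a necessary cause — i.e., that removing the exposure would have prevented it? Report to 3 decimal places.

PN ≈ 0.299

p₁ = 0.101, p₀ = 0.0708.
Under exogeneity and monotonicity, PN = (p₁ − p₀) / p₁.
PN = (0.101 − 0.0708) / 0.101 = 0.0302 / 0.101 ≈ 0.2990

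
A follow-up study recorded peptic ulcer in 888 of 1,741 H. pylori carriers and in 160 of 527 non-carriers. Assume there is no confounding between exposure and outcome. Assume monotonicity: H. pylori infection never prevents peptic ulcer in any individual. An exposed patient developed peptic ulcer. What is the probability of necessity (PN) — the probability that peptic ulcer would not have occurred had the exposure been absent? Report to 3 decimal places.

p₁ = P(outcome | exposed) = 888/1741 = 0.51005
p₀ = P(outcome | unexposed) = 160/527 = 0.30361
Under exogeneity and monotonicity, PN = (p₁ − p₀) / p₁.
PN = (0.51005 − 0.30361) / 0.51005 = 0.20645 / 0.51005 ≈ 0.4048

PN ≈ 0.405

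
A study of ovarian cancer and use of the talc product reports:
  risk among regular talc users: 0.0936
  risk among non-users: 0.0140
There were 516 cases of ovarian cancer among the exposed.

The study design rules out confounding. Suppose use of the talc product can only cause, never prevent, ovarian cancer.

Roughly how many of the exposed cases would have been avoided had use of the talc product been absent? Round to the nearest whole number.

Let p₁ = 0.0936, p₀ = 0.014.
PN = (p₁ − p₀)/p₁ = (0.0936 − 0.014) / 0.0936 ≈ 0.85043.
Attributable cases ≈ PN × (exposed cases) = 0.85043 × 516 ≈ 438.82.

about 439 cases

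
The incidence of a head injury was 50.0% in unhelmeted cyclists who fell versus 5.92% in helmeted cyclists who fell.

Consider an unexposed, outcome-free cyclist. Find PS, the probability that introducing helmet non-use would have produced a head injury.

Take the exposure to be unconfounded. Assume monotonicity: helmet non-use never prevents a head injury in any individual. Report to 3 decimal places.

PS ≈ 0.469

p₁ = 0.5, p₀ = 0.0592.
Under exogeneity and monotonicity, PS = (p₁ − p₀) / (1 − p₀).
PS = (0.5 − 0.0592) / (1 − 0.0592) = 0.4408 / 0.9408 ≈ 0.4685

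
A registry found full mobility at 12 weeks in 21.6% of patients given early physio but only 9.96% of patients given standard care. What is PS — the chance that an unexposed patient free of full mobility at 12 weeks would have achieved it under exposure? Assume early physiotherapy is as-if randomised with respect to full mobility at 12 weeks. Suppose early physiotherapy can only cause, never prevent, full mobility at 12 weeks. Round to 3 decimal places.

p₁ = 0.216, p₀ = 0.0996.
Under exogeneity and monotonicity, PS = (p₁ − p₀) / (1 − p₀).
PS = (0.216 − 0.0996) / (1 − 0.0996) = 0.1164 / 0.9004 ≈ 0.1293

PS ≈ 0.129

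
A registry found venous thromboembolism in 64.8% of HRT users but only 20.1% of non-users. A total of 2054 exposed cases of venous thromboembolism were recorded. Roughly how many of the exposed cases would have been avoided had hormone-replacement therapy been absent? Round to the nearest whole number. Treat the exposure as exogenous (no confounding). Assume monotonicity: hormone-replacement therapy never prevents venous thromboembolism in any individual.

p₁ = 0.648, p₀ = 0.201.
PN = (p₁ − p₀)/p₁ = (0.648 − 0.201) / 0.648 ≈ 0.68981.
Attributable cases ≈ PN × (exposed cases) = 0.68981 × 2054 ≈ 1416.88.

about 1417 cases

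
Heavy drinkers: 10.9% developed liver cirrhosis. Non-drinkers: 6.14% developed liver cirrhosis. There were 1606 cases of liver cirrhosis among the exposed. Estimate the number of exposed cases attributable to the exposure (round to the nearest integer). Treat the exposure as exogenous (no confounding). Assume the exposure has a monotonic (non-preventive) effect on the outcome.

p₁ = 0.109, p₀ = 0.0614.
PN = (p₁ − p₀)/p₁ = (0.109 − 0.0614) / 0.109 ≈ 0.43670.
Attributable cases ≈ PN × (exposed cases) = 0.43670 × 1606 ≈ 701.34.

about 701 cases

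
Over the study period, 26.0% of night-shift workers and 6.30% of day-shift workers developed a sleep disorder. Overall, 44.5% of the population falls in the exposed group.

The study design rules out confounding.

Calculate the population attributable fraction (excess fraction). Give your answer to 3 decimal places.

PAF ≈ 0.582

p₁ = 0.26, p₀ = 0.063.
Overall risk P(Y=1) = π·p₁ + (1−π)·p₀ = 0.445×0.26 + 0.555×0.063 = 0.15066.
Under exogeneity, PAF = [P(Y=1) − p₀] / P(Y=1).
PAF = (0.15066 − 0.063) / 0.15066 ≈ 0.5819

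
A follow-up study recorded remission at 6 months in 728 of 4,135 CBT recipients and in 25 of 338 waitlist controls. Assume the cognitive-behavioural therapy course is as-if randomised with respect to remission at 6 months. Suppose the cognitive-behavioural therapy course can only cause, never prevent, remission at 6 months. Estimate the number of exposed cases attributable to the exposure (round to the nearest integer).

p₁ = P(outcome | exposed) = 728/4135 = 0.17606
p₀ = P(outcome | unexposed) = 25/338 = 0.073964
PN = (p₁ − p₀)/p₁ = (0.17606 − 0.073964) / 0.17606 ≈ 0.57989.
Attributable cases ≈ PN × (exposed cases) = 0.57989 × 728 ≈ 422.16.

about 422 cases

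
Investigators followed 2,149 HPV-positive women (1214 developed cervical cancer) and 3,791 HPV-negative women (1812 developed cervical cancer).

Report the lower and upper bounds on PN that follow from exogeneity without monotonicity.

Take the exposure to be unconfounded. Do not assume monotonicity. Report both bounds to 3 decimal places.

p₁ = P(outcome | exposed) = 1214/2149 = 0.56491
p₀ = P(outcome | unexposed) = 1812/3791 = 0.47797
Under exogeneity alone the bounds on PN are max{0,(p₁−p₀)/p₁} ≤ PN ≤ min{1,(1−p₀)/p₁}.
  lower = (p₁ − p₀)/p₁ = 0.08694 / 0.56491 ≈ 0.1539
  upper = min{1, (1 − p₀)/p₁} = 0.52203 / 0.56491 ≈ 0.9241

0.154 ≤ PN ≤ 0.924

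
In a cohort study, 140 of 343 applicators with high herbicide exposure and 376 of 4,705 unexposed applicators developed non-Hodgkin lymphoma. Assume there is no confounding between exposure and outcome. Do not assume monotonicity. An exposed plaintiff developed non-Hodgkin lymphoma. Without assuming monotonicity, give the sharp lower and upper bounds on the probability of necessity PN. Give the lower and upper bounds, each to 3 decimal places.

0.804 ≤ PN ≤ 1.000

p₁ = P(outcome | exposed) = 140/343 = 0.40816
p₀ = P(outcome | unexposed) = 376/4705 = 0.079915
Under exogeneity alone the bounds on PN are max{0,(p₁−p₀)/p₁} ≤ PN ≤ min{1,(1−p₀)/p₁}.
  lower = (p₁ − p₀)/p₁ = 0.32825 / 0.40816 ≈ 0.8042
  upper = min{1, (1 − p₀)/p₁} = 0.92009 / 0.40816 ≈ 2.2542 → capped at 1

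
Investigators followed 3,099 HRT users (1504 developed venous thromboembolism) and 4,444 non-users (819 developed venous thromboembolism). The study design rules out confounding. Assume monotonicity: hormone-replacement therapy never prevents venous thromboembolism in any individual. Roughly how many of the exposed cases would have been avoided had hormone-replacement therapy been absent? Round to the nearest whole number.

about 933 cases

p₁ = P(outcome | exposed) = 1504/3099 = 0.48532
p₀ = P(outcome | unexposed) = 819/4444 = 0.18429
PN = (p₁ − p₀)/p₁ = (0.48532 − 0.18429) / 0.48532 ≈ 0.62026.
Attributable cases ≈ PN × (exposed cases) = 0.62026 × 1504 ≈ 932.87.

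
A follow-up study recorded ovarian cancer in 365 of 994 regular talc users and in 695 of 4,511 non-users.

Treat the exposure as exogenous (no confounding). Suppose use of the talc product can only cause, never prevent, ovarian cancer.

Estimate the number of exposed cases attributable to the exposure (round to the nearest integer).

p₁ = P(outcome | exposed) = 365/994 = 0.3672
p₀ = P(outcome | unexposed) = 695/4511 = 0.15407
PN = (p₁ − p₀)/p₁ = (0.3672 − 0.15407) / 0.3672 ≈ 0.58043.
Attributable cases ≈ PN × (exposed cases) = 0.58043 × 365 ≈ 211.86.

about 212 cases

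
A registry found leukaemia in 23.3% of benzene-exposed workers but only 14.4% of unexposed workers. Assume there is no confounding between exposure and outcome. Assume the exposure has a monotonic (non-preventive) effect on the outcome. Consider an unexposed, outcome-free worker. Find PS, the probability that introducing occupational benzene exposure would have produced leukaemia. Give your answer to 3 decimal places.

p₁ = 0.233, p₀ = 0.144.
Under exogeneity and monotonicity, PS = (p₁ − p₀) / (1 − p₀).
PS = (0.233 − 0.144) / (1 − 0.144) = 0.089 / 0.856 ≈ 0.1040

PS ≈ 0.104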